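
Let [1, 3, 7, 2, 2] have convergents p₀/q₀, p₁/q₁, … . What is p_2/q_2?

29/22

Using pₖ = aₖpₖ₋₁ + pₖ₋₂, qₖ = aₖqₖ₋₁ + qₖ₋₂ (with p₋₁=1, p₋₂=0, q₋₁=0, q₋₂=1):
  k=0: a=1, p=1, q=1
  k=1: a=3, p=4, q=3
  k=2: a=7, p=29, q=22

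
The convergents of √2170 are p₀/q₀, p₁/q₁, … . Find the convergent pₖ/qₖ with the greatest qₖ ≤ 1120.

51754/1111

√2170 = [46; 1, 1, 2, 1, 1, 92, …] (period length 6).
Convergents:
  p_0/q_0 = 46/1
  p_1/q_1 = 47/1
  p_2/q_2 = 93/2
  p_3/q_3 = 233/5
  p_4/q_4 = 326/7
  p_5/q_5 = 559/12
  p_6/q_6 = 51754/1111
  p_7/q_7 = 52313/1123
q_6 = 1111 ≤ 1120 < 1123 = q_7, so the answer is 51754/1111.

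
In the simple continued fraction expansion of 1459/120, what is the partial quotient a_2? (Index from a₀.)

3

1459 = 12·120 + 19   →  a_0 = 12
120 = 6·19 + 6   →  a_1 = 6
19 = 3·6 + 1   →  a_2 = 3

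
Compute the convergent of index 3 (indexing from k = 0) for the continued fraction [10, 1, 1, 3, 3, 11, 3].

Using pₖ = aₖpₖ₋₁ + pₖ₋₂, qₖ = aₖqₖ₋₁ + qₖ₋₂ (with p₋₁=1, p₋₂=0, q₋₁=0, q₋₂=1):
  k=0: a=10, p=10, q=1
  k=1: a=1, p=11, q=1
  k=2: a=1, p=21, q=2
  k=3: a=3, p=74, q=7

74/7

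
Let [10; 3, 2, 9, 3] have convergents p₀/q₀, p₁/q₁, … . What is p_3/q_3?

Using pₖ = aₖpₖ₋₁ + pₖ₋₂, qₖ = aₖqₖ₋₁ + qₖ₋₂ (with p₋₁=1, p₋₂=0, q₋₁=0, q₋₂=1):
  k=0: a=10, p=10, q=1
  k=1: a=3, p=31, q=3
  k=2: a=2, p=72, q=7
  k=3: a=9, p=679, q=66

679/66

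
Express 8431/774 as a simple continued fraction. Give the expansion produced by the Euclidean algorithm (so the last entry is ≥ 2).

[10; 1, 8, 3, 13, 2]

8431 = 10·774 + 691
774 = 1·691 + 83
691 = 8·83 + 27
83 = 3·27 + 2
27 = 13·2 + 1
2 = 2·1 + 0  (stop)
So 8431/774 = [10; 1, 8, 3, 13, 2].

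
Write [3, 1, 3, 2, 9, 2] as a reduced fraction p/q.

676/179

Using pₖ = aₖpₖ₋₁ + pₖ₋₂ and qₖ = aₖqₖ₋₁ + qₖ₋₂:
  k=0: a=3, p=3, q=1
  k=1: a=1, p=4, q=1
  k=2: a=3, p=15, q=4
  k=3: a=2, p=34, q=9
  k=4: a=9, p=321, q=85
  k=5: a=2, p=676, q=179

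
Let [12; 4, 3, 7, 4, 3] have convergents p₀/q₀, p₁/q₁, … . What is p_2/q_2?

159/13

Using pₖ = aₖpₖ₋₁ + pₖ₋₂, qₖ = aₖqₖ₋₁ + qₖ₋₂ (with p₋₁=1, p₋₂=0, q₋₁=0, q₋₂=1):
  k=0: a=12, p=12, q=1
  k=1: a=4, p=49, q=4
  k=2: a=3, p=159, q=13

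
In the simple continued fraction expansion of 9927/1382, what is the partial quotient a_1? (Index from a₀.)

9927 = 7·1382 + 253   →  a_0 = 7
1382 = 5·253 + 117   →  a_1 = 5

5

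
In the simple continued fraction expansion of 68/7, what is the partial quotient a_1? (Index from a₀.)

68 = 9·7 + 5   →  a_0 = 9
7 = 1·5 + 2   →  a_1 = 1

1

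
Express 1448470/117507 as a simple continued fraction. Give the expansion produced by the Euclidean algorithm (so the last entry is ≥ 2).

[12; 3, 16, 2, 1, 13, 14, 4]

1448470 = 12×117507 + 38386
117507 = 3×38386 + 2349
38386 = 16×2349 + 802
2349 = 2×802 + 745
802 = 1×745 + 57
745 = 13×57 + 4
57 = 14×4 + 1
4 = 4×1 + 0  (stop)
So 1448470/117507 = [12; 3, 16, 2, 1, 13, 14, 4].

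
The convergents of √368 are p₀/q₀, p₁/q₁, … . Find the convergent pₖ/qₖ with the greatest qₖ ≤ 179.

√368 = [19; 5, 2, 5, 38, …] (period length 4).
Convergents:
  p_0/q_0 = 19/1
  p_1/q_1 = 96/5
  p_2/q_2 = 211/11
  p_3/q_3 = 1151/60
  p_4/q_4 = 43949/2291
q_3 = 60 ≤ 179 < 2291 = q_4, so the answer is 1151/60.

1151/60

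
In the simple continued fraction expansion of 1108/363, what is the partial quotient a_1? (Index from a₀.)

19

1108 = 3·363 + 19   →  a_0 = 3
363 = 19·19 + 2   →  a_1 = 19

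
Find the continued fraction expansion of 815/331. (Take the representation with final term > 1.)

[2; 2, 6, 8, 3]

815 = 2·331 + 153
331 = 2·153 + 25
153 = 6·25 + 3
25 = 8·3 + 1
3 = 3·1 + 0  (stop)
So 815/331 = [2; 2, 6, 8, 3].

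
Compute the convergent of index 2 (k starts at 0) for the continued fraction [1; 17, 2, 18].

Using pₖ = aₖpₖ₋₁ + pₖ₋₂, qₖ = aₖqₖ₋₁ + qₖ₋₂ (with p₋₁=1, p₋₂=0, q₋₁=0, q₋₂=1):
  k=0: a=1, p=1, q=1
  k=1: a=17, p=18, q=17
  k=2: a=2, p=37, q=35

37/35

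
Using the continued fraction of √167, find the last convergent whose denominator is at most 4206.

√167 = [12; 1, 11, 1, 24, …] (period length 4).
Convergents:
  p_0/q_0 = 12/1
  p_1/q_1 = 13/1
  p_2/q_2 = 155/12
  p_3/q_3 = 168/13
  p_4/q_4 = 4187/324
  p_5/q_5 = 4355/337
  p_6/q_6 = 52092/4031
  p_7/q_7 = 56447/4368
q_6 = 4031 ≤ 4206 < 4368 = q_7, so the answer is 52092/4031.

52092/4031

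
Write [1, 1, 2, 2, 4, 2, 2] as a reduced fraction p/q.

289/169

Fold from the inside: start with 2/1.
  2 + 1/2 = 5/2
  4 + 2/5 = 22/5
  2 + 5/22 = 49/22
  2 + 22/49 = 120/49
  1 + 49/120 = 169/120
  1 + 120/169 = 289/169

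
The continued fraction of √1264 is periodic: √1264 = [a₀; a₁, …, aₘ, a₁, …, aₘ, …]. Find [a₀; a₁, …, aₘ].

[35; 1, 1, 4, 4, 4, 1, 1, 70]

a₀ = ⌊√1264⌋ = 35.
With m₀=0, d₀=1 and mₖ₊₁ = dₖaₖ − mₖ, dₖ₊₁ = (n − mₖ₊₁²)/dₖ, aₖ₊₁ = ⌊(a₀+mₖ₊₁)/dₖ₊₁⌋:
  k=1: m=35, d=39, a=1
  k=2: m=4, d=32, a=1
  k=3: m=28, d=15, a=4
  k=4: m=32, d=16, a=4
  k=5: m=32, d=15, a=4
  k=6: m=28, d=32, a=1
  k=7: m=4, d=39, a=1
  k=8: m=35, d=1, a=70
d=1 and a=2a₀=70 at k=8, so the next step gives (m, d) = (35, 39) again — its k=1 value — and the period has length 8.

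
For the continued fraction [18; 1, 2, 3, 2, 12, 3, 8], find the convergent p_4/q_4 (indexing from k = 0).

430/23

Using pₖ = aₖpₖ₋₁ + pₖ₋₂, qₖ = aₖqₖ₋₁ + qₖ₋₂ (with p₋₁=1, p₋₂=0, q₋₁=0, q₋₂=1):
  k=0: a=18, p=18, q=1
  k=1: a=1, p=19, q=1
  k=2: a=2, p=56, q=3
  k=3: a=3, p=187, q=10
  k=4: a=2, p=430, q=23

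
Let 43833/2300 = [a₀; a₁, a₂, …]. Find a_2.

3

43833 = 19·2300 + 133   →  a_0 = 19
2300 = 17·133 + 39   →  a_1 = 17
133 = 3·39 + 16   →  a_2 = 3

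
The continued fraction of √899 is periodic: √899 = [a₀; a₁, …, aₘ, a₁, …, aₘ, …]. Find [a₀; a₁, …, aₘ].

[29; 1, 58]

a₀ = ⌊√899⌋ = 29.
With m₀=0, d₀=1 and mₖ₊₁ = dₖaₖ − mₖ, dₖ₊₁ = (n − mₖ₊₁²)/dₖ, aₖ₊₁ = ⌊(a₀+mₖ₊₁)/dₖ₊₁⌋:
  k=1: m=29, d=58, a=1
  k=2: m=29, d=1, a=58
d=1 and a=2a₀=58 at k=2, so the next step gives (m, d) = (29, 58) again — its k=1 value — and the period has length 2.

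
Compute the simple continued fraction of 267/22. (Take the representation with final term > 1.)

267 = 12*22 + 3
22 = 7*3 + 1
3 = 3*1 + 0  (stop)
So 267/22 = [12; 7, 3].

[12; 7, 3]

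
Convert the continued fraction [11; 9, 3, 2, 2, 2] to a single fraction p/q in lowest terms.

Using pₖ = aₖpₖ₋₁ + pₖ₋₂ and qₖ = aₖqₖ₋₁ + qₖ₋₂:
  k=0: a=11, p=11, q=1
  k=1: a=9, p=100, q=9
  k=2: a=3, p=311, q=28
  k=3: a=2, p=722, q=65
  k=4: a=2, p=1755, q=158
  k=5: a=2, p=4232, q=381

4232/381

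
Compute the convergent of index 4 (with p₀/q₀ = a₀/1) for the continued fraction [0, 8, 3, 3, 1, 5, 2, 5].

13/108

Using pₖ = aₖpₖ₋₁ + pₖ₋₂, qₖ = aₖqₖ₋₁ + qₖ₋₂ (with p₋₁=1, p₋₂=0, q₋₁=0, q₋₂=1):
  k=0: a=0, p=0, q=1
  k=1: a=8, p=1, q=8
  k=2: a=3, p=3, q=25
  k=3: a=3, p=10, q=83
  k=4: a=1, p=13, q=108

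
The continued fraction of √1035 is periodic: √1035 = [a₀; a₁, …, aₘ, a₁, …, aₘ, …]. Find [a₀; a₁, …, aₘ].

[32; 5, 1, 5, 64]

a₀ = ⌊√1035⌋ = 32.
With m₀=0, d₀=1 and mₖ₊₁ = dₖaₖ − mₖ, dₖ₊₁ = (n − mₖ₊₁²)/dₖ, aₖ₊₁ = ⌊(a₀+mₖ₊₁)/dₖ₊₁⌋:
  k=1: m=32, d=11, a=5
  k=2: m=23, d=46, a=1
  k=3: m=23, d=11, a=5
  k=4: m=32, d=1, a=64
d=1 and a=2a₀=64 at k=4, so the next step gives (m, d) = (32, 11) again — its k=1 value — and the period has length 4.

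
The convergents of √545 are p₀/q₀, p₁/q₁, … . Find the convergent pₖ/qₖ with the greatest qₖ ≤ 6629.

√545 = [23; 2, 1, 8, 1, 2, 46, …] (period length 6).
Convergents:
  p_0/q_0 = 23/1
  p_1/q_1 = 47/2
  p_2/q_2 = 70/3
  p_3/q_3 = 607/26
  p_4/q_4 = 677/29
  p_5/q_5 = 1961/84
  p_6/q_6 = 90883/3893
  p_7/q_7 = 183727/7870
q_6 = 3893 ≤ 6629 < 7870 = q_7, so the answer is 90883/3893.

90883/3893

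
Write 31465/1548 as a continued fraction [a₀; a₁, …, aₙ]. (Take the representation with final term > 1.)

31465 = 20*1548 + 505
1548 = 3*505 + 33
505 = 15*33 + 10
33 = 3*10 + 3
10 = 3*3 + 1
3 = 3*1 + 0  (stop)
So 31465/1548 = [20; 3, 15, 3, 3, 3].

[20; 3, 15, 3, 3, 3]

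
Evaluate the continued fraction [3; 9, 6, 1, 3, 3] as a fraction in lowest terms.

2503/805

Using pₖ = aₖpₖ₋₁ + pₖ₋₂ and qₖ = aₖqₖ₋₁ + qₖ₋₂:
  k=0: a=3, p=3, q=1
  k=1: a=9, p=28, q=9
  k=2: a=6, p=171, q=55
  k=3: a=1, p=199, q=64
  k=4: a=3, p=768, q=247
  k=5: a=3, p=2503, q=805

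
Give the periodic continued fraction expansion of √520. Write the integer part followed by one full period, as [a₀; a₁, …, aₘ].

a₀ = ⌊√520⌋ = 22.
With m₀=0, d₀=1 and mₖ₊₁ = dₖaₖ − mₖ, dₖ₊₁ = (n − mₖ₊₁²)/dₖ, aₖ₊₁ = ⌊(a₀+mₖ₊₁)/dₖ₊₁⌋:
  k=1: m=22, d=36, a=1
  k=2: m=14, d=9, a=4
  k=3: m=22, d=4, a=11
  k=4: m=22, d=9, a=4
  k=5: m=14, d=36, a=1
  k=6: m=22, d=1, a=44
d=1 and a=2a₀=44 at k=6, so the next step gives (m, d) = (22, 36) again — its k=1 value — and the period has length 6.

[22; 1, 4, 11, 4, 1, 44]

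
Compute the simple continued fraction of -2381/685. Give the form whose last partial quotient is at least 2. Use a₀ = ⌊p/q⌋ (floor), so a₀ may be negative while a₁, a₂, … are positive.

-2381 = -4·685 + 359
685 = 1·359 + 326
359 = 1·326 + 33
326 = 9·33 + 29
33 = 1·29 + 4
29 = 7·4 + 1
4 = 4·1 + 0  (stop)
So -2381/685 = [-4; 1, 1, 9, 1, 7, 4].

[-4; 1, 1, 9, 1, 7, 4]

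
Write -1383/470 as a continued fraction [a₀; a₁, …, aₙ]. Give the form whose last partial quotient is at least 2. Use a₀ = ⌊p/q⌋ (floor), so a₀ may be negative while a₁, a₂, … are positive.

[-3; 17, 2, 2, 5]

-1383 = -3×470 + 27
470 = 17×27 + 11
27 = 2×11 + 5
11 = 2×5 + 1
5 = 5×1 + 0  (stop)
So -1383/470 = [-3; 17, 2, 2, 5].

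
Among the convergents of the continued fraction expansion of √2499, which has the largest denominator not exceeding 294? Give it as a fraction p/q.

√2499 = [49; 1, 98, …] (period length 2).
Convergents:
  p_0/q_0 = 49/1
  p_1/q_1 = 50/1
  p_2/q_2 = 4949/99
  p_3/q_3 = 4999/100
  p_4/q_4 = 494851/9899
q_3 = 100 ≤ 294 < 9899 = q_4, so the answer is 4999/100.

4999/100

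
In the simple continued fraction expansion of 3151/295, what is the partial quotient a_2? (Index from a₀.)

3151 = 10·295 + 201   →  a_0 = 10
295 = 1·201 + 94   →  a_1 = 1
201 = 2·94 + 13   →  a_2 = 2

2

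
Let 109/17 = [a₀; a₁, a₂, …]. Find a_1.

2

109 = 6·17 + 7   →  a_0 = 6
17 = 2·7 + 3   →  a_1 = 2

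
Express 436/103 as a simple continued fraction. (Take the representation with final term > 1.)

[4; 4, 3, 2, 3]

436 = 4×103 + 24
103 = 4×24 + 7
24 = 3×7 + 3
7 = 2×3 + 1
3 = 3×1 + 0  (stop)
So 436/103 = [4; 4, 3, 2, 3].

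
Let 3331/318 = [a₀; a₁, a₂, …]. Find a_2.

9

3331 = 10·318 + 151   →  a_0 = 10
318 = 2·151 + 16   →  a_1 = 2
151 = 9·16 + 7   →  a_2 = 9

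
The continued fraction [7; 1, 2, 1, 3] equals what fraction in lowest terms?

Using pₖ = aₖpₖ₋₁ + pₖ₋₂ and qₖ = aₖqₖ₋₁ + qₖ₋₂:
  k=0: a=7, p=7, q=1
  k=1: a=1, p=8, q=1
  k=2: a=2, p=23, q=3
  k=3: a=1, p=31, q=4
  k=4: a=3, p=116, q=15

116/15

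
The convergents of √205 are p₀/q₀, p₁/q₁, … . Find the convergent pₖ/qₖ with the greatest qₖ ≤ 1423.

√205 = [14; 3, 6, 1, 4, 1, 6, 3, 28, …] (period length 8).
Convergents:
  p_0/q_0 = 14/1
  p_1/q_1 = 43/3
  p_2/q_2 = 272/19
  p_3/q_3 = 315/22
  p_4/q_4 = 1532/107
  p_5/q_5 = 1847/129
  p_6/q_6 = 12614/881
  p_7/q_7 = 39689/2772
q_6 = 881 ≤ 1423 < 2772 = q_7, so the answer is 12614/881.

12614/881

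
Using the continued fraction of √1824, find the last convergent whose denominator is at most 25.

√1824 = [42; 1, 2, 2, 2, 1, 84, …] (period length 6).
Convergents:
  p_0/q_0 = 42/1
  p_1/q_1 = 43/1
  p_2/q_2 = 128/3
  p_3/q_3 = 299/7
  p_4/q_4 = 726/17
  p_5/q_5 = 1025/24
  p_6/q_6 = 86826/2033
q_5 = 24 ≤ 25 < 2033 = q_6, so the answer is 1025/24.

1025/24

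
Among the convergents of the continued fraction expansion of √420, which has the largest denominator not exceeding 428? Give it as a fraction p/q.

√420 = [20; 2, 40, …] (period length 2).
Convergents:
  p_0/q_0 = 20/1
  p_1/q_1 = 41/2
  p_2/q_2 = 1660/81
  p_3/q_3 = 3361/164
  p_4/q_4 = 136100/6641
q_3 = 164 ≤ 428 < 6641 = q_4, so the answer is 3361/164.

3361/164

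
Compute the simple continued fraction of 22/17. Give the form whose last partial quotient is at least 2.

22 = 1·17 + 5
17 = 3·5 + 2
5 = 2·2 + 1
2 = 2·1 + 0  (stop)
So 22/17 = [1; 3, 2, 2].

[1; 3, 2, 2]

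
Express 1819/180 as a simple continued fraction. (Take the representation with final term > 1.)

[10; 9, 2, 9]

1819 = 10*180 + 19
180 = 9*19 + 9
19 = 2*9 + 1
9 = 9*1 + 0  (stop)
So 1819/180 = [10; 9, 2, 9].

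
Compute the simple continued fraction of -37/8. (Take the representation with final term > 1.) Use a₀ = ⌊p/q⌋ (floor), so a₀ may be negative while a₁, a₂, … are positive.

-37 = -5*8 + 3
8 = 2*3 + 2
3 = 1*2 + 1
2 = 2*1 + 0  (stop)
So -37/8 = [-5; 2, 1, 2].

[-5; 2, 1, 2]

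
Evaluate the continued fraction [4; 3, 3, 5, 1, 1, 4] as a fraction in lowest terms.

2267/527

Using pₖ = aₖpₖ₋₁ + pₖ₋₂ and qₖ = aₖqₖ₋₁ + qₖ₋₂:
  k=0: a=4, p=4, q=1
  k=1: a=3, p=13, q=3
  k=2: a=3, p=43, q=10
  k=3: a=5, p=228, q=53
  k=4: a=1, p=271, q=63
  k=5: a=1, p=499, q=116
  k=6: a=4, p=2267, q=527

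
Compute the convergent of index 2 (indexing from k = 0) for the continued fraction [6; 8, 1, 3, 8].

Using pₖ = aₖpₖ₋₁ + pₖ₋₂, qₖ = aₖqₖ₋₁ + qₖ₋₂ (with p₋₁=1, p₋₂=0, q₋₁=0, q₋₂=1):
  k=0: a=6, p=6, q=1
  k=1: a=8, p=49, q=8
  k=2: a=1, p=55, q=9

55/9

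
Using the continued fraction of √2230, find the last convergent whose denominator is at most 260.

7839/166

√2230 = [47; 4, 2, 18, 2, 4, 94, …] (period length 6).
Convergents:
  p_0/q_0 = 47/1
  p_1/q_1 = 189/4
  p_2/q_2 = 425/9
  p_3/q_3 = 7839/166
  p_4/q_4 = 16103/341
q_3 = 166 ≤ 260 < 341 = q_4, so the answer is 7839/166.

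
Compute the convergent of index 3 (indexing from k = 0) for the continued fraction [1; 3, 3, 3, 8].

Using pₖ = aₖpₖ₋₁ + pₖ₋₂, qₖ = aₖqₖ₋₁ + qₖ₋₂ (with p₋₁=1, p₋₂=0, q₋₁=0, q₋₂=1):
  k=0: a=1, p=1, q=1
  k=1: a=3, p=4, q=3
  k=2: a=3, p=13, q=10
  k=3: a=3, p=43, q=33

43/33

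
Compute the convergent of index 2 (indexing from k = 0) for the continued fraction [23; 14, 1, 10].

Using pₖ = aₖpₖ₋₁ + pₖ₋₂, qₖ = aₖqₖ₋₁ + qₖ₋₂ (with p₋₁=1, p₋₂=0, q₋₁=0, q₋₂=1):
  k=0: a=23, p=23, q=1
  k=1: a=14, p=323, q=14
  k=2: a=1, p=346, q=15

346/15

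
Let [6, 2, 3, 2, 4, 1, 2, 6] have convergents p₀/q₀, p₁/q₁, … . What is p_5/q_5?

560/87

Using pₖ = aₖpₖ₋₁ + pₖ₋₂, qₖ = aₖqₖ₋₁ + qₖ₋₂ (with p₋₁=1, p₋₂=0, q₋₁=0, q₋₂=1):
  k=0: a=6, p=6, q=1
  k=1: a=2, p=13, q=2
  k=2: a=3, p=45, q=7
  k=3: a=2, p=103, q=16
  k=4: a=4, p=457, q=71
  k=5: a=1, p=560, q=87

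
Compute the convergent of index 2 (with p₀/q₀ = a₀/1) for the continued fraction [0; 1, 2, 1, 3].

Using pₖ = aₖpₖ₋₁ + pₖ₋₂, qₖ = aₖqₖ₋₁ + qₖ₋₂ (with p₋₁=1, p₋₂=0, q₋₁=0, q₋₂=1):
  k=0: a=0, p=0, q=1
  k=1: a=1, p=1, q=1
  k=2: a=2, p=2, q=3

2/3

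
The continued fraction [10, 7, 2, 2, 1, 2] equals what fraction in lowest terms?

1429/141

Fold from the inside: start with 2/1.
  1 + 1/2 = 3/2
  2 + 2/3 = 8/3
  2 + 3/8 = 19/8
  7 + 8/19 = 141/19
  10 + 19/141 = 1429/141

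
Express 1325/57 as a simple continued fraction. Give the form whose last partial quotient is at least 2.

1325 = 23·57 + 14
57 = 4·14 + 1
14 = 14·1 + 0  (stop)
So 1325/57 = [23; 4, 14].

[23; 4, 14]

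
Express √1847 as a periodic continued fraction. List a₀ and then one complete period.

a₀ = ⌊√1847⌋ = 42.
With m₀=0, d₀=1 and mₖ₊₁ = dₖaₖ − mₖ, dₖ₊₁ = (n − mₖ₊₁²)/dₖ, aₖ₊₁ = ⌊(a₀+mₖ₊₁)/dₖ₊₁⌋:
  k=1: m=42, d=83, a=1
  k=2: m=41, d=2, a=41
  k=3: m=41, d=83, a=1
  k=4: m=42, d=1, a=84
d=1 and a=2a₀=84 at k=4, so the next step gives (m, d) = (42, 83) again — its k=1 value — and the period has length 4.

[42; 1, 41, 1, 84]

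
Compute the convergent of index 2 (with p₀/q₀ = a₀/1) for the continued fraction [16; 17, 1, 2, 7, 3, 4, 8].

289/18

Using pₖ = aₖpₖ₋₁ + pₖ₋₂, qₖ = aₖqₖ₋₁ + qₖ₋₂ (with p₋₁=1, p₋₂=0, q₋₁=0, q₋₂=1):
  k=0: a=16, p=16, q=1
  k=1: a=17, p=273, q=17
  k=2: a=1, p=289, q=18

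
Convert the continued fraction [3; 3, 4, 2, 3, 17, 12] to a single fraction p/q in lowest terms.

69007/20848

Using pₖ = aₖpₖ₋₁ + pₖ₋₂ and qₖ = aₖqₖ₋₁ + qₖ₋₂:
  k=0: a=3, p=3, q=1
  k=1: a=3, p=10, q=3
  k=2: a=4, p=43, q=13
  k=3: a=2, p=96, q=29
  k=4: a=3, p=331, q=100
  k=5: a=17, p=5723, q=1729
  k=6: a=12, p=69007, q=20848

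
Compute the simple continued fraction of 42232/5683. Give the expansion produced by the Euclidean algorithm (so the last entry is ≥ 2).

[7; 2, 3, 7, 4, 3, 8]

42232 = 7×5683 + 2451
5683 = 2×2451 + 781
2451 = 3×781 + 108
781 = 7×108 + 25
108 = 4×25 + 8
25 = 3×8 + 1
8 = 8×1 + 0  (stop)
So 42232/5683 = [7; 2, 3, 7, 4, 3, 8].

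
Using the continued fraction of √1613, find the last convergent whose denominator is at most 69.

1486/37

√1613 = [40; 6, 6, 80, …] (period length 3).
Convergents:
  p_0/q_0 = 40/1
  p_1/q_1 = 241/6
  p_2/q_2 = 1486/37
  p_3/q_3 = 119121/2966
q_2 = 37 ≤ 69 < 2966 = q_3, so the answer is 1486/37.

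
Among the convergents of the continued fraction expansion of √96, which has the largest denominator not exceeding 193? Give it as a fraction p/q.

√96 = [9; 1, 3, 1, 18, …] (period length 4).
Convergents:
  p_0/q_0 = 9/1
  p_1/q_1 = 10/1
  p_2/q_2 = 39/4
  p_3/q_3 = 49/5
  p_4/q_4 = 921/94
  p_5/q_5 = 970/99
  p_6/q_6 = 3831/391
q_5 = 99 ≤ 193 < 391 = q_6, so the answer is 970/99.

970/99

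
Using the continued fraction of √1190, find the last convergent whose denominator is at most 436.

√1190 = [34; 2, 68, …] (period length 2).
Convergents:
  p_0/q_0 = 34/1
  p_1/q_1 = 69/2
  p_2/q_2 = 4726/137
  p_3/q_3 = 9521/276
  p_4/q_4 = 652154/18905
q_3 = 276 ≤ 436 < 18905 = q_4, so the answer is 9521/276.

9521/276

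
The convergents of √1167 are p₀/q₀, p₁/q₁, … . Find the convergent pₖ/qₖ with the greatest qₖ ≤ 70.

1059/31

√1167 = [34; 6, 5, 11, 5, 6, 68, …] (period length 6).
Convergents:
  p_0/q_0 = 34/1
  p_1/q_1 = 205/6
  p_2/q_2 = 1059/31
  p_3/q_3 = 11854/347
q_2 = 31 ≤ 70 < 347 = q_3, so the answer is 1059/31.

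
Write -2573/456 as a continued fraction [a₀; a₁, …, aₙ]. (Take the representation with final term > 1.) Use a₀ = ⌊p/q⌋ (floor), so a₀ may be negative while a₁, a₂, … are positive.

[-6; 2, 1, 3, 1, 15, 2]

-2573 = -6·456 + 163
456 = 2·163 + 130
163 = 1·130 + 33
130 = 3·33 + 31
33 = 1·31 + 2
31 = 15·2 + 1
2 = 2·1 + 0  (stop)
So -2573/456 = [-6; 2, 1, 3, 1, 15, 2].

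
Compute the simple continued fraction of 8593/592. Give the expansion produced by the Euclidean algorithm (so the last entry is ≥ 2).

[14; 1, 1, 15, 1, 17]

8593 = 14×592 + 305
592 = 1×305 + 287
305 = 1×287 + 18
287 = 15×18 + 17
18 = 1×17 + 1
17 = 17×1 + 0  (stop)
So 8593/592 = [14; 1, 1, 15, 1, 17].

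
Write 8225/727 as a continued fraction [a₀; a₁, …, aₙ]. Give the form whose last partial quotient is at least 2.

[11; 3, 5, 3, 3, 4]

8225 = 11×727 + 228
727 = 3×228 + 43
228 = 5×43 + 13
43 = 3×13 + 4
13 = 3×4 + 1
4 = 4×1 + 0  (stop)
So 8225/727 = [11; 3, 5, 3, 3, 4].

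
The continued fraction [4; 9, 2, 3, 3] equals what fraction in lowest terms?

891/217

Fold from the inside: start with 3/1.
  3 + 1/3 = 10/3
  2 + 3/10 = 23/10
  9 + 10/23 = 217/23
  4 + 23/217 = 891/217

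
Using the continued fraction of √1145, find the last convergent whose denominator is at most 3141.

√1145 = [33; 1, 5, 5, 1, 66, …] (period length 5).
Convergents:
  p_0/q_0 = 33/1
  p_1/q_1 = 34/1
  p_2/q_2 = 203/6
  p_3/q_3 = 1049/31
  p_4/q_4 = 1252/37
  p_5/q_5 = 83681/2473
  p_6/q_6 = 84933/2510
  p_7/q_7 = 508346/15023
q_6 = 2510 ≤ 3141 < 15023 = q_7, so the answer is 84933/2510.

84933/2510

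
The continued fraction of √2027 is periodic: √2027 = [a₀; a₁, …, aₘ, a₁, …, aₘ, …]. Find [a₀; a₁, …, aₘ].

a₀ = ⌊√2027⌋ = 45.
With m₀=0, d₀=1 and mₖ₊₁ = dₖaₖ − mₖ, dₖ₊₁ = (n − mₖ₊₁²)/dₖ, aₖ₊₁ = ⌊(a₀+mₖ₊₁)/dₖ₊₁⌋:
  k=1: m=45, d=2, a=45
  k=2: m=45, d=1, a=90
d=1 and a=2a₀=90 at k=2, so the next step gives (m, d) = (45, 2) again — its k=1 value — and the period has length 2.

[45; 45, 90]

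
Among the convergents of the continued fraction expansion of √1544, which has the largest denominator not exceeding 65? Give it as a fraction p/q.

668/17

√1544 = [39; 3, 2, 2, 9, 2, 2, 3, 78, …] (period length 8).
Convergents:
  p_0/q_0 = 39/1
  p_1/q_1 = 118/3
  p_2/q_2 = 275/7
  p_3/q_3 = 668/17
  p_4/q_4 = 6287/160
q_3 = 17 ≤ 65 < 160 = q_4, so the answer is 668/17.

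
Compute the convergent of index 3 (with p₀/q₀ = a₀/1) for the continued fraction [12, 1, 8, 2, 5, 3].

245/19

Using pₖ = aₖpₖ₋₁ + pₖ₋₂, qₖ = aₖqₖ₋₁ + qₖ₋₂ (with p₋₁=1, p₋₂=0, q₋₁=0, q₋₂=1):
  k=0: a=12, p=12, q=1
  k=1: a=1, p=13, q=1
  k=2: a=8, p=116, q=9
  k=3: a=2, p=245, q=19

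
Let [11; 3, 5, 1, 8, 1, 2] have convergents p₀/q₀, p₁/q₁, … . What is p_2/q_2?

Using pₖ = aₖpₖ₋₁ + pₖ₋₂, qₖ = aₖqₖ₋₁ + qₖ₋₂ (with p₋₁=1, p₋₂=0, q₋₁=0, q₋₂=1):
  k=0: a=11, p=11, q=1
  k=1: a=3, p=34, q=3
  k=2: a=5, p=181, q=16

181/16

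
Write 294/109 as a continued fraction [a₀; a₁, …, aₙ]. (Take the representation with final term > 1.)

294 = 2*109 + 76
109 = 1*76 + 33
76 = 2*33 + 10
33 = 3*10 + 3
10 = 3*3 + 1
3 = 3*1 + 0  (stop)
So 294/109 = [2; 1, 2, 3, 3, 3].

[2; 1, 2, 3, 3, 3]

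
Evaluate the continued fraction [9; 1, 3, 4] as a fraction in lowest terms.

166/17

Fold from the inside: start with 4/1.
  3 + 1/4 = 13/4
  1 + 4/13 = 17/13
  9 + 13/17 = 166/17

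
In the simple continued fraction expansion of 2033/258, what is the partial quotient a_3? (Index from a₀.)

2033 = 7·258 + 227   →  a_0 = 7
258 = 1·227 + 31   →  a_1 = 1
227 = 7·31 + 10   →  a_2 = 7
31 = 3·10 + 1   →  a_3 = 3

3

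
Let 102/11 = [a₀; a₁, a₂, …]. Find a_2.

102 = 9·11 + 3   →  a_0 = 9
11 = 3·3 + 2   →  a_1 = 3
3 = 1·2 + 1   →  a_2 = 1

1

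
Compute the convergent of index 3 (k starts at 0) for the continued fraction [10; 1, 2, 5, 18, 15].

Using pₖ = aₖpₖ₋₁ + pₖ₋₂, qₖ = aₖqₖ₋₁ + qₖ₋₂ (with p₋₁=1, p₋₂=0, q₋₁=0, q₋₂=1):
  k=0: a=10, p=10, q=1
  k=1: a=1, p=11, q=1
  k=2: a=2, p=32, q=3
  k=3: a=5, p=171, q=16

171/16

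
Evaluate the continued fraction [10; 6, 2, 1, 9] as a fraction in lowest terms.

1869/184

Fold from the inside: start with 9/1.
  1 + 1/9 = 10/9
  2 + 9/10 = 29/10
  6 + 10/29 = 184/29
  10 + 29/184 = 1869/184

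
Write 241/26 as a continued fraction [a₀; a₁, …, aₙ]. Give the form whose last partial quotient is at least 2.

[9; 3, 1, 2, 2]

241 = 9*26 + 7
26 = 3*7 + 5
7 = 1*5 + 2
5 = 2*2 + 1
2 = 2*1 + 0  (stop)
So 241/26 = [9; 3, 1, 2, 2].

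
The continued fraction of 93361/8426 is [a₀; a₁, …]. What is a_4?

5

93361 = 11·8426 + 675   →  a_0 = 11
8426 = 12·675 + 326   →  a_1 = 12
675 = 2·326 + 23   →  a_2 = 2
326 = 14·23 + 4   →  a_3 = 14
23 = 5·4 + 3   →  a_4 = 5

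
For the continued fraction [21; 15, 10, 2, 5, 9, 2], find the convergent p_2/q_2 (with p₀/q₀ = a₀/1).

3181/151

Using pₖ = aₖpₖ₋₁ + pₖ₋₂, qₖ = aₖqₖ₋₁ + qₖ₋₂ (with p₋₁=1, p₋₂=0, q₋₁=0, q₋₂=1):
  k=0: a=21, p=21, q=1
  k=1: a=15, p=316, q=15
  k=2: a=10, p=3181, q=151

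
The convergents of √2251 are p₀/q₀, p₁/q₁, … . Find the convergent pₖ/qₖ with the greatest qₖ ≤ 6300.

182330/3843

√2251 = [47; 2, 4, 47, 4, 2, 94, …] (period length 6).
Convergents:
  p_0/q_0 = 47/1
  p_1/q_1 = 95/2
  p_2/q_2 = 427/9
  p_3/q_3 = 20164/425
  p_4/q_4 = 81083/1709
  p_5/q_5 = 182330/3843
  p_6/q_6 = 17220103/362951
q_5 = 3843 ≤ 6300 < 362951 = q_6, so the answer is 182330/3843.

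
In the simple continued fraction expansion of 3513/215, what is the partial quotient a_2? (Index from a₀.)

3513 = 16·215 + 73   →  a_0 = 16
215 = 2·73 + 69   →  a_1 = 2
73 = 1·69 + 4   →  a_2 = 1

1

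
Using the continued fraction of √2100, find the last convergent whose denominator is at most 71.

1054/23

√2100 = [45; 1, 4, 1, 2, 1, 4, 1, 90, …] (period length 8).
Convergents:
  p_0/q_0 = 45/1
  p_1/q_1 = 46/1
  p_2/q_2 = 229/5
  p_3/q_3 = 275/6
  p_4/q_4 = 779/17
  p_5/q_5 = 1054/23
  p_6/q_6 = 4995/109
q_5 = 23 ≤ 71 < 109 = q_6, so the answer is 1054/23.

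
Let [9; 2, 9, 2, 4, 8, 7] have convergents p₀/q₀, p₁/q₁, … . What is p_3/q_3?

379/40

Using pₖ = aₖpₖ₋₁ + pₖ₋₂, qₖ = aₖqₖ₋₁ + qₖ₋₂ (with p₋₁=1, p₋₂=0, q₋₁=0, q₋₂=1):
  k=0: a=9, p=9, q=1
  k=1: a=2, p=19, q=2
  k=2: a=9, p=180, q=19
  k=3: a=2, p=379, q=40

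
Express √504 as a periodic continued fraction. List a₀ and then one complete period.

a₀ = ⌊√504⌋ = 22.
With m₀=0, d₀=1 and mₖ₊₁ = dₖaₖ − mₖ, dₖ₊₁ = (n − mₖ₊₁²)/dₖ, aₖ₊₁ = ⌊(a₀+mₖ₊₁)/dₖ₊₁⌋:
  k=1: m=22, d=20, a=2
  k=2: m=18, d=9, a=4
  k=3: m=18, d=20, a=2
  k=4: m=22, d=1, a=44
d=1 and a=2a₀=44 at k=4, so the next step gives (m, d) = (22, 20) again — its k=1 value — and the period has length 4.

[22; 2, 4, 2, 44]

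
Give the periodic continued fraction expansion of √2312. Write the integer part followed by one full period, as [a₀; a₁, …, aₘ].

[48; 12, 96]

a₀ = ⌊√2312⌋ = 48.
With m₀=0, d₀=1 and mₖ₊₁ = dₖaₖ − mₖ, dₖ₊₁ = (n − mₖ₊₁²)/dₖ, aₖ₊₁ = ⌊(a₀+mₖ₊₁)/dₖ₊₁⌋:
  k=1: m=48, d=8, a=12
  k=2: m=48, d=1, a=96
d=1 and a=2a₀=96 at k=2, so the next step gives (m, d) = (48, 8) again — its k=1 value — and the period has length 2.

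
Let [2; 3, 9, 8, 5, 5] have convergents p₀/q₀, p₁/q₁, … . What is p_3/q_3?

Using pₖ = aₖpₖ₋₁ + pₖ₋₂, qₖ = aₖqₖ₋₁ + qₖ₋₂ (with p₋₁=1, p₋₂=0, q₋₁=0, q₋₂=1):
  k=0: a=2, p=2, q=1
  k=1: a=3, p=7, q=3
  k=2: a=9, p=65, q=28
  k=3: a=8, p=527, q=227

527/227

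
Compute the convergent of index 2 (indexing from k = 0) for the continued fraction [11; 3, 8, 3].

Using pₖ = aₖpₖ₋₁ + pₖ₋₂, qₖ = aₖqₖ₋₁ + qₖ₋₂ (with p₋₁=1, p₋₂=0, q₋₁=0, q₋₂=1):
  k=0: a=11, p=11, q=1
  k=1: a=3, p=34, q=3
  k=2: a=8, p=283, q=25

283/25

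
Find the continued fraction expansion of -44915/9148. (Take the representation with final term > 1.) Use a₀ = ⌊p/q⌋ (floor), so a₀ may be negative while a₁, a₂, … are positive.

-44915 = -5·9148 + 825
9148 = 11·825 + 73
825 = 11·73 + 22
73 = 3·22 + 7
22 = 3·7 + 1
7 = 7·1 + 0  (stop)
So -44915/9148 = [-5; 11, 11, 3, 3, 7].

[-5; 11, 11, 3, 3, 7]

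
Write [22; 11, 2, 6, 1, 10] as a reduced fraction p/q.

Using pₖ = aₖpₖ₋₁ + pₖ₋₂ and qₖ = aₖqₖ₋₁ + qₖ₋₂:
  k=0: a=22, p=22, q=1
  k=1: a=11, p=243, q=11
  k=2: a=2, p=508, q=23
  k=3: a=6, p=3291, q=149
  k=4: a=1, p=3799, q=172
  k=5: a=10, p=41281, q=1869

41281/1869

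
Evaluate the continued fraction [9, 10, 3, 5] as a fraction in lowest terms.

Fold from the inside: start with 5/1.
  3 + 1/5 = 16/5
  10 + 5/16 = 165/16
  9 + 16/165 = 1501/165

1501/165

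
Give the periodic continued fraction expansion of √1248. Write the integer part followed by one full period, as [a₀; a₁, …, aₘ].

[35; 3, 17, 3, 70]

a₀ = ⌊√1248⌋ = 35.
With m₀=0, d₀=1 and mₖ₊₁ = dₖaₖ − mₖ, dₖ₊₁ = (n − mₖ₊₁²)/dₖ, aₖ₊₁ = ⌊(a₀+mₖ₊₁)/dₖ₊₁⌋:
  k=1: m=35, d=23, a=3
  k=2: m=34, d=4, a=17
  k=3: m=34, d=23, a=3
  k=4: m=35, d=1, a=70
d=1 and a=2a₀=70 at k=4, so the next step gives (m, d) = (35, 23) again — its k=1 value — and the period has length 4.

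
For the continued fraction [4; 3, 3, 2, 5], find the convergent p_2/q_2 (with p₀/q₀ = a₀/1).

43/10

Using pₖ = aₖpₖ₋₁ + pₖ₋₂, qₖ = aₖqₖ₋₁ + qₖ₋₂ (with p₋₁=1, p₋₂=0, q₋₁=0, q₋₂=1):
  k=0: a=4, p=4, q=1
  k=1: a=3, p=13, q=3
  k=2: a=3, p=43, q=10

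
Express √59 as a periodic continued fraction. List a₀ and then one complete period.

[7; 1, 2, 7, 2, 1, 14]

a₀ = ⌊√59⌋ = 7.
With m₀=0, d₀=1 and mₖ₊₁ = dₖaₖ − mₖ, dₖ₊₁ = (n − mₖ₊₁²)/dₖ, aₖ₊₁ = ⌊(a₀+mₖ₊₁)/dₖ₊₁⌋:
  k=1: m=7, d=10, a=1
  k=2: m=3, d=5, a=2
  k=3: m=7, d=2, a=7
  k=4: m=7, d=5, a=2
  k=5: m=3, d=10, a=1
  k=6: m=7, d=1, a=14
d=1 and a=2a₀=14 at k=6, so the next step gives (m, d) = (7, 10) again — its k=1 value — and the period has length 6.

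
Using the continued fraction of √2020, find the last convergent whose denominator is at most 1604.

√2020 = [44; 1, 16, 1, 88, …] (period length 4).
Convergents:
  p_0/q_0 = 44/1
  p_1/q_1 = 45/1
  p_2/q_2 = 764/17
  p_3/q_3 = 809/18
  p_4/q_4 = 71956/1601
  p_5/q_5 = 72765/1619
q_4 = 1601 ≤ 1604 < 1619 = q_5, so the answer is 71956/1601.

71956/1601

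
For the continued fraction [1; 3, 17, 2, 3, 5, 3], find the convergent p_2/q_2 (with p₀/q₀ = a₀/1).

Using pₖ = aₖpₖ₋₁ + pₖ₋₂, qₖ = aₖqₖ₋₁ + qₖ₋₂ (with p₋₁=1, p₋₂=0, q₋₁=0, q₋₂=1):
  k=0: a=1, p=1, q=1
  k=1: a=3, p=4, q=3
  k=2: a=17, p=69, q=52

69/52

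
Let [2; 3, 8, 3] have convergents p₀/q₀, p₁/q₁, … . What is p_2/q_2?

Using pₖ = aₖpₖ₋₁ + pₖ₋₂, qₖ = aₖqₖ₋₁ + qₖ₋₂ (with p₋₁=1, p₋₂=0, q₋₁=0, q₋₂=1):
  k=0: a=2, p=2, q=1
  k=1: a=3, p=7, q=3
  k=2: a=8, p=58, q=25

58/25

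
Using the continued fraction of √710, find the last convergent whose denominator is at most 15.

√710 = [26; 1, 1, 1, 4, 1, 1, 1, 52, …] (period length 8).
Convergents:
  p_0/q_0 = 26/1
  p_1/q_1 = 27/1
  p_2/q_2 = 53/2
  p_3/q_3 = 80/3
  p_4/q_4 = 373/14
  p_5/q_5 = 453/17
q_4 = 14 ≤ 15 < 17 = q_5, so the answer is 373/14.

373/14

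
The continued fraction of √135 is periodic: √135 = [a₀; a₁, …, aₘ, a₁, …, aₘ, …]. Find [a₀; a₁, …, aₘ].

a₀ = ⌊√135⌋ = 11.
With m₀=0, d₀=1 and mₖ₊₁ = dₖaₖ − mₖ, dₖ₊₁ = (n − mₖ₊₁²)/dₖ, aₖ₊₁ = ⌊(a₀+mₖ₊₁)/dₖ₊₁⌋:
  k=1: m=11, d=14, a=1
  k=2: m=3, d=9, a=1
  k=3: m=6, d=11, a=1
  k=4: m=5, d=10, a=1
  k=5: m=5, d=11, a=1
  k=6: m=6, d=9, a=1
  k=7: m=3, d=14, a=1
  k=8: m=11, d=1, a=22
d=1 and a=2a₀=22 at k=8, so the next step gives (m, d) = (11, 14) again — its k=1 value — and the period has length 8.

[11; 1, 1, 1, 1, 1, 1, 1, 22]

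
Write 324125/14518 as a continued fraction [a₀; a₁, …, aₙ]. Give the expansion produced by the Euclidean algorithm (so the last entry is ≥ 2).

324125 = 22·14518 + 4729
14518 = 3·4729 + 331
4729 = 14·331 + 95
331 = 3·95 + 46
95 = 2·46 + 3
46 = 15·3 + 1
3 = 3·1 + 0  (stop)
So 324125/14518 = [22; 3, 14, 3, 2, 15, 3].

[22; 3, 14, 3, 2, 15, 3]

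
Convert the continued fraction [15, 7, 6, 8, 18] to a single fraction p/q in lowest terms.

Using pₖ = aₖpₖ₋₁ + pₖ₋₂ and qₖ = aₖqₖ₋₁ + qₖ₋₂:
  k=0: a=15, p=15, q=1
  k=1: a=7, p=106, q=7
  k=2: a=6, p=651, q=43
  k=3: a=8, p=5314, q=351
  k=4: a=18, p=96303, q=6361

96303/6361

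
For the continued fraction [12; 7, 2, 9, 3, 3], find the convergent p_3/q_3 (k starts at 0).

Using pₖ = aₖpₖ₋₁ + pₖ₋₂, qₖ = aₖqₖ₋₁ + qₖ₋₂ (with p₋₁=1, p₋₂=0, q₋₁=0, q₋₂=1):
  k=0: a=12, p=12, q=1
  k=1: a=7, p=85, q=7
  k=2: a=2, p=182, q=15
  k=3: a=9, p=1723, q=142

1723/142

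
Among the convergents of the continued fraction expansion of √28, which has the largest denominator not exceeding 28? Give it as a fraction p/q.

√28 = [5; 3, 2, 3, 10, …] (period length 4).
Convergents:
  p_0/q_0 = 5/1
  p_1/q_1 = 16/3
  p_2/q_2 = 37/7
  p_3/q_3 = 127/24
  p_4/q_4 = 1307/247
q_3 = 24 ≤ 28 < 247 = q_4, so the answer is 127/24.

127/24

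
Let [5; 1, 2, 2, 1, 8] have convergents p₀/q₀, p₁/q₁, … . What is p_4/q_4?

57/10

Using pₖ = aₖpₖ₋₁ + pₖ₋₂, qₖ = aₖqₖ₋₁ + qₖ₋₂ (with p₋₁=1, p₋₂=0, q₋₁=0, q₋₂=1):
  k=0: a=5, p=5, q=1
  k=1: a=1, p=6, q=1
  k=2: a=2, p=17, q=3
  k=3: a=2, p=40, q=7
  k=4: a=1, p=57, q=10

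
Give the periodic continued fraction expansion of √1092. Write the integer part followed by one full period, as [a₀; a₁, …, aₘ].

a₀ = ⌊√1092⌋ = 33.
With m₀=0, d₀=1 and mₖ₊₁ = dₖaₖ − mₖ, dₖ₊₁ = (n − mₖ₊₁²)/dₖ, aₖ₊₁ = ⌊(a₀+mₖ₊₁)/dₖ₊₁⌋:
  k=1: m=33, d=3, a=22
  k=2: m=33, d=1, a=66
d=1 and a=2a₀=66 at k=2, so the next step gives (m, d) = (33, 3) again — its k=1 value — and the period has length 2.

[33; 22, 66]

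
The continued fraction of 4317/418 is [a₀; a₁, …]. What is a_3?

4317 = 10·418 + 137   →  a_0 = 10
418 = 3·137 + 7   →  a_1 = 3
137 = 19·7 + 4   →  a_2 = 19
7 = 1·4 + 3   →  a_3 = 1

1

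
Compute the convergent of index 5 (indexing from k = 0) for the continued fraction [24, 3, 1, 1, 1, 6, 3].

Using pₖ = aₖpₖ₋₁ + pₖ₋₂, qₖ = aₖqₖ₋₁ + qₖ₋₂ (with p₋₁=1, p₋₂=0, q₋₁=0, q₋₂=1):
  k=0: a=24, p=24, q=1
  k=1: a=3, p=73, q=3
  k=2: a=1, p=97, q=4
  k=3: a=1, p=170, q=7
  k=4: a=1, p=267, q=11
  k=5: a=6, p=1772, q=73

1772/73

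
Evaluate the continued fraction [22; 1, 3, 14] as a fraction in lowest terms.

Fold from the inside: start with 14/1.
  3 + 1/14 = 43/14
  1 + 14/43 = 57/43
  22 + 43/57 = 1297/57

1297/57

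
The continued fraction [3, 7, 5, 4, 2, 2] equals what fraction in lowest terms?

2596/827

Fold from the inside: start with 2/1.
  2 + 1/2 = 5/2
  4 + 2/5 = 22/5
  5 + 5/22 = 115/22
  7 + 22/115 = 827/115
  3 + 115/827 = 2596/827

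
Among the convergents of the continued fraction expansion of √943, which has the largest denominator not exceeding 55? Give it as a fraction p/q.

√943 = [30; 1, 2, 2, 2, 1, 60, …] (period length 6).
Convergents:
  p_0/q_0 = 30/1
  p_1/q_1 = 31/1
  p_2/q_2 = 92/3
  p_3/q_3 = 215/7
  p_4/q_4 = 522/17
  p_5/q_5 = 737/24
  p_6/q_6 = 44742/1457
q_5 = 24 ≤ 55 < 1457 = q_6, so the answer is 737/24.

737/24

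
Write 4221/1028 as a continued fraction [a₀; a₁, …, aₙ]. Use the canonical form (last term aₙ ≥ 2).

4221 = 4·1028 + 109
1028 = 9·109 + 47
109 = 2·47 + 15
47 = 3·15 + 2
15 = 7·2 + 1
2 = 2·1 + 0  (stop)
So 4221/1028 = [4; 9, 2, 3, 7, 2].

[4; 9, 2, 3, 7, 2]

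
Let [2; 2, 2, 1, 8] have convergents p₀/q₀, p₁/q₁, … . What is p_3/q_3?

17/7

Using pₖ = aₖpₖ₋₁ + pₖ₋₂, qₖ = aₖqₖ₋₁ + qₖ₋₂ (with p₋₁=1, p₋₂=0, q₋₁=0, q₋₂=1):
  k=0: a=2, p=2, q=1
  k=1: a=2, p=5, q=2
  k=2: a=2, p=12, q=5
  k=3: a=1, p=17, q=7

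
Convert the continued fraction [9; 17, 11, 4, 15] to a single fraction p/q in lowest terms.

106193/11723

Using pₖ = aₖpₖ₋₁ + pₖ₋₂ and qₖ = aₖqₖ₋₁ + qₖ₋₂:
  k=0: a=9, p=9, q=1
  k=1: a=17, p=154, q=17
  k=2: a=11, p=1703, q=188
  k=3: a=4, p=6966, q=769
  k=4: a=15, p=106193, q=11723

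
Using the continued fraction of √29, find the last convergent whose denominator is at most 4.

√29 = [5; 2, 1, 1, 2, 10, …] (period length 5).
Convergents:
  p_0/q_0 = 5/1
  p_1/q_1 = 11/2
  p_2/q_2 = 16/3
  p_3/q_3 = 27/5
q_2 = 3 ≤ 4 < 5 = q_3, so the answer is 16/3.

16/3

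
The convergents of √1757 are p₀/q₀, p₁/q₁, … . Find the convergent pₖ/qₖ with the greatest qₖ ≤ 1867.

√1757 = [41; 1, 10, 1, 82, …] (period length 4).
Convergents:
  p_0/q_0 = 41/1
  p_1/q_1 = 42/1
  p_2/q_2 = 461/11
  p_3/q_3 = 503/12
  p_4/q_4 = 41707/995
  p_5/q_5 = 42210/1007
  p_6/q_6 = 463807/11065
q_5 = 1007 ≤ 1867 < 11065 = q_6, so the answer is 42210/1007.

42210/1007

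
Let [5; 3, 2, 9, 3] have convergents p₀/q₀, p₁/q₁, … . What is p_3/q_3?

349/66

Using pₖ = aₖpₖ₋₁ + pₖ₋₂, qₖ = aₖqₖ₋₁ + qₖ₋₂ (with p₋₁=1, p₋₂=0, q₋₁=0, q₋₂=1):
  k=0: a=5, p=5, q=1
  k=1: a=3, p=16, q=3
  k=2: a=2, p=37, q=7
  k=3: a=9, p=349, q=66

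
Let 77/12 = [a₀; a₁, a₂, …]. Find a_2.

77 = 6·12 + 5   →  a_0 = 6
12 = 2·5 + 2   →  a_1 = 2
5 = 2·2 + 1   →  a_2 = 2

2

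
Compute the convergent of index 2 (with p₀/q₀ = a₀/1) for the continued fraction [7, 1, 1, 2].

15/2

Using pₖ = aₖpₖ₋₁ + pₖ₋₂, qₖ = aₖqₖ₋₁ + qₖ₋₂ (with p₋₁=1, p₋₂=0, q₋₁=0, q₋₂=1):
  k=0: a=7, p=7, q=1
  k=1: a=1, p=8, q=1
  k=2: a=1, p=15, q=2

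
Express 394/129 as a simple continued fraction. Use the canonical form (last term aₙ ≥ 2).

394 = 3*129 + 7
129 = 18*7 + 3
7 = 2*3 + 1
3 = 3*1 + 0  (stop)
So 394/129 = [3; 18, 2, 3].

[3; 18, 2, 3]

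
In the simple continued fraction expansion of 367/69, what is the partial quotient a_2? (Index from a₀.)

367 = 5·69 + 22   →  a_0 = 5
69 = 3·22 + 3   →  a_1 = 3
22 = 7·3 + 1   →  a_2 = 7

7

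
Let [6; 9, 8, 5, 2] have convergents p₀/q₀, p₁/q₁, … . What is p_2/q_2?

Using pₖ = aₖpₖ₋₁ + pₖ₋₂, qₖ = aₖqₖ₋₁ + qₖ₋₂ (with p₋₁=1, p₋₂=0, q₋₁=0, q₋₂=1):
  k=0: a=6, p=6, q=1
  k=1: a=9, p=55, q=9
  k=2: a=8, p=446, q=73

446/73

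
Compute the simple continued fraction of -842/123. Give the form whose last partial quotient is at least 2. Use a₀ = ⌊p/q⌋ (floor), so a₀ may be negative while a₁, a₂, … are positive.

[-7; 6, 2, 9]

-842 = -7*123 + 19
123 = 6*19 + 9
19 = 2*9 + 1
9 = 9*1 + 0  (stop)
So -842/123 = [-7; 6, 2, 9].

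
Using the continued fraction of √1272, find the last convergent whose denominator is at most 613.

15229/427

√1272 = [35; 1, 1, 1, 70, …] (period length 4).
Convergents:
  p_0/q_0 = 35/1
  p_1/q_1 = 36/1
  p_2/q_2 = 71/2
  p_3/q_3 = 107/3
  p_4/q_4 = 7561/212
  p_5/q_5 = 7668/215
  p_6/q_6 = 15229/427
  p_7/q_7 = 22897/642
q_6 = 427 ≤ 613 < 642 = q_7, so the answer is 15229/427.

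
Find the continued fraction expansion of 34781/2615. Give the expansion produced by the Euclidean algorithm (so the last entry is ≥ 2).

34781 = 13·2615 + 786
2615 = 3·786 + 257
786 = 3·257 + 15
257 = 17·15 + 2
15 = 7·2 + 1
2 = 2·1 + 0  (stop)
So 34781/2615 = [13; 3, 3, 17, 7, 2].

[13; 3, 3, 17, 7, 2]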